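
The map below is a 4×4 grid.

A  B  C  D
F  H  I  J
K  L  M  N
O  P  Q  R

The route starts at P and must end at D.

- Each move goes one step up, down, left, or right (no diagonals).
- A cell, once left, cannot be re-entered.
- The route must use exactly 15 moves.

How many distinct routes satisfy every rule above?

Need simple routes of exactly 15 moves from P to D (Manhattan distance 5, so 5 moves are spent on a detour and 5 undoing it).
Enumerating: P O K F A B H L M Q R N J I C D | P O K F A B C I H L M Q R N J D | P O K L H F A B C I M Q R N J D | P O K L M Q R N J I H F A B C D.
That gives 4 routes.

4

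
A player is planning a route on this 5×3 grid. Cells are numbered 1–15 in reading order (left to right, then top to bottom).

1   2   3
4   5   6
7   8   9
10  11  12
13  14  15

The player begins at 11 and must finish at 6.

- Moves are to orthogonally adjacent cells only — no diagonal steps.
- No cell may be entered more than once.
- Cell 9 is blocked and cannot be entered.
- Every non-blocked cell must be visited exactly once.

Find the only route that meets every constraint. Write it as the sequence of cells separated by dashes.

11 - 12 - 15 - 14 - 13 - 10 - 7 - 8 - 5 - 4 - 1 - 2 - 3 - 6

Need to visit all 14 open cells exactly once, starting at 11 and ending at 6.
Route from 11: right 1 to 12, down 1 to 15, left 2 to 13, up 2 to 7, right 1 to 8, up 1 to 5, left 1 to 4, up 1 to 1, right 2 to 3, down 1 to 6 — 13 moves in all.
Check: all 14 open cells covered.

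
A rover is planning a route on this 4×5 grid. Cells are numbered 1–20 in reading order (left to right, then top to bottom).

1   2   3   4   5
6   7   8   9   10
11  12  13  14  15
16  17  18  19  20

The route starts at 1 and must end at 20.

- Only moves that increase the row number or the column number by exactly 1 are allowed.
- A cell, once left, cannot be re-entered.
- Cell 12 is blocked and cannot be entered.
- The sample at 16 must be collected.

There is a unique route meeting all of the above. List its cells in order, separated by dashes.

Moves only go right or down, so the column and row indices never decrease.
Route from 1: 3× down (reaching 16), 4× right (reaching 20) — 7 moves in all.
Check: all required cells visited.

1 - 6 - 11 - 16 - 17 - 18 - 19 - 20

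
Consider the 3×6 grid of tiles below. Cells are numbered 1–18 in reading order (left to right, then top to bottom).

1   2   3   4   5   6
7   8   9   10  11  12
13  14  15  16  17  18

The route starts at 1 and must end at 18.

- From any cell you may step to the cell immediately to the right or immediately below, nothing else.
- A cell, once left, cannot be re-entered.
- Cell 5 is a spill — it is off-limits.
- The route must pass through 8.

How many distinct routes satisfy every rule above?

10

A right/down-only route from 1 to 18 makes exactly 2 down-moves and 5 right-moves in some order.
With no other constraints that would be C(7,2) = 21 routes.
Split at 8 and multiply the segment counts (each segment already excludes blocked cells): 1→8: 2; 8→18: 5; product = 10.
That gives 10 routes.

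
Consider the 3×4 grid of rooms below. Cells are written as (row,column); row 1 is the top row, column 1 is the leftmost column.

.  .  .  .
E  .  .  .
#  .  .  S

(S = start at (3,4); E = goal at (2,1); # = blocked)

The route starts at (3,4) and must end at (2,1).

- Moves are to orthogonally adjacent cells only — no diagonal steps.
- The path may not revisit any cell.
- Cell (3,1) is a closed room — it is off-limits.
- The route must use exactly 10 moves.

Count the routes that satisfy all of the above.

Need simple routes of exactly 10 moves from (3,4) to (2,1) (Manhattan distance 4, so 3 moves are spent on a detour and 3 undoing it).
Enumerating: (3,4) (2,4) (1,4) (1,3) (2,3) (3,3) (3,2) (2,2) (1,2) (1,1) (2,1) | (3,4) (3,3) (3,2) (2,2) (2,3) (2,4) (1,4) (1,3) (1,2) (1,1) (2,1).
That gives 2 routes.

2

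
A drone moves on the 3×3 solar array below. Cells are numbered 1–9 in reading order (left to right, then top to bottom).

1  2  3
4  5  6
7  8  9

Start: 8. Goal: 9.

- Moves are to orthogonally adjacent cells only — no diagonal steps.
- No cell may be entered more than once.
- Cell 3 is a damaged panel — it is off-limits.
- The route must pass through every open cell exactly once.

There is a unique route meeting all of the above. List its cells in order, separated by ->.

Need to visit all 8 open cells exactly once, starting at 8 and ending at 9.
Route from 8: left 1 to 7, up 2 to 1, right 1 to 2, down 1 to 5, right 1 to 6, down 1 to 9 — 7 moves in all.
Check: all 8 open cells covered.

8 -> 7 -> 4 -> 1 -> 2 -> 5 -> 6 -> 9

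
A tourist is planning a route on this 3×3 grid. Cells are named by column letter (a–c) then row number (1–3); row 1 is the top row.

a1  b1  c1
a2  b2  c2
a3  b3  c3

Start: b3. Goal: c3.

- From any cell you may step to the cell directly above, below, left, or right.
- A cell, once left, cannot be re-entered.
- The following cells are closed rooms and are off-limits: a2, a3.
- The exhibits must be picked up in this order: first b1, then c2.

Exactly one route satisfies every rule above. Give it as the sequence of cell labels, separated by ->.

b3 -> b2 -> b1 -> c1 -> c2 -> c3

The waypoints must appear in the order b1, c2, with no cell reused.
Route from b3: up 2 to b1, right 1 to c1, down 2 to c3 — 5 moves in all.
Check: order respected (b1 at step 2, c2 at step 4).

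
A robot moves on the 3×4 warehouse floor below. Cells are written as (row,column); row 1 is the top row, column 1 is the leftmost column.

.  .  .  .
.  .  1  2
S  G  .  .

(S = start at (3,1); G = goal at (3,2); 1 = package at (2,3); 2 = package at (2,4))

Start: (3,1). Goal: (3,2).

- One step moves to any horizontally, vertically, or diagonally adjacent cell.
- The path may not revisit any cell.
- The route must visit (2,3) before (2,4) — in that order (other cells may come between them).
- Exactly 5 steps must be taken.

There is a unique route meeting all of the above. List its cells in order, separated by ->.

The waypoints must appear in the order (2,3), (2,4), with no cell reused.
Route from (3,1): up-right 1 to (2,2), right 2 to (2,4), down-left 1 to (3,3), left 1 to (3,2) — 5 moves in all.
Check: order respected (1 at step 2, 2 at step 3); 5 moves as required.

(3,1) -> (2,2) -> (2,3) -> (2,4) -> (3,3) -> (3,2)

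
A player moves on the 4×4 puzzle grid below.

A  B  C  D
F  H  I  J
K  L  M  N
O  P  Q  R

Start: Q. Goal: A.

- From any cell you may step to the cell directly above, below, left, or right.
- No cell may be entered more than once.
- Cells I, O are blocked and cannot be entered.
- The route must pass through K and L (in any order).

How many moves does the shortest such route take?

5

Any route passes through K and L in some order between Q and A. Summing Manhattan distances along each leg and taking the cheapest ordering (Q → L → K → A) gives a lower bound of 2 + 1 + 2 = 5 moves.
A route of 5 moves achieves this: Q → M → L → K → F → A.
Since 5 matches the lower bound, it is optimal.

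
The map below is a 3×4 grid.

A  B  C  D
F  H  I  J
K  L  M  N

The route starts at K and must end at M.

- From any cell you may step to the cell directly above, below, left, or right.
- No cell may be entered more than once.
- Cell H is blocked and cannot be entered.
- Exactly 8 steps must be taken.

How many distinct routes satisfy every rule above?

3

Need simple routes of exactly 8 moves from K to M (Manhattan distance 2, so 3 moves are spent on a detour and 3 undoing it).
Enumerating: K F A B C I J N M | K F A B C D J N M | K F A B C D J I M.
That gives 3 routes.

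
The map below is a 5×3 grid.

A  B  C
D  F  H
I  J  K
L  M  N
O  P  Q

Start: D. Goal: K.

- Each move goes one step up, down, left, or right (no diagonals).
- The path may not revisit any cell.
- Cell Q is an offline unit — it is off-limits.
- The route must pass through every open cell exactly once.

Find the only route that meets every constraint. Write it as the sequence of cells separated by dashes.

D - A - B - C - H - F - J - I - L - O - P - M - N - K

Need to visit all 14 open cells exactly once, starting at D and ending at K.
Route from D: up 1 to A, right 2 to C, down 1 to H, left 1 to F, down 1 to J, left 1 to I, down 2 to O, right 1 to P, up 1 to M, right 1 to N, up 1 to K — 13 moves in all.
Check: all 14 open cells covered.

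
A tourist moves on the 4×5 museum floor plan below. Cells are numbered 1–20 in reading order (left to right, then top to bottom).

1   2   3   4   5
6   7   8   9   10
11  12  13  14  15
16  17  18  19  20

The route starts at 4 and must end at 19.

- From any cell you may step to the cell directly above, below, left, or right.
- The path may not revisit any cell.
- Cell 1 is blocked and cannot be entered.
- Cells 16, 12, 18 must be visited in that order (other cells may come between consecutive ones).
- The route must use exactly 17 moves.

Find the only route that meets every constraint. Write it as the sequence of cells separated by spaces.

The waypoints must appear in the order 16, 12, 18, with no cell reused.
Route from 4: right 1 to 5, down 2 to 15, left 1 to 14, up 1 to 9, left 1 to 8, up 1 to 3, left 1 to 2, down 1 to 7, left 1 to 6, down 2 to 16, right 1 to 17, up 1 to 12, right 1 to 13, down 1 to 18, right 1 to 19 — 17 moves in all.
Check: order respected (16 at step 12, 12 at step 14, 18 at step 16); 17 moves as required.

4 5 10 15 14 9 8 3 2 7 6 11 16 17 12 13 18 19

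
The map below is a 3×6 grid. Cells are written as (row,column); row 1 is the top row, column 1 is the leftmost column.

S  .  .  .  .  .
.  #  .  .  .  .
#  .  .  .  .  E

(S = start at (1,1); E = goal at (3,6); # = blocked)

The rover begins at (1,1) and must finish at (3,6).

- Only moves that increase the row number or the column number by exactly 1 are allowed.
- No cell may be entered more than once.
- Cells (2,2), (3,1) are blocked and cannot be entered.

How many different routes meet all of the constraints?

A right/down-only route from (1,1) to (3,6) makes exactly 2 down-moves and 5 right-moves in some order.
With no other constraints that would be C(7,2) = 21 routes.
Subtract routes through each blocked cell (inclusion–exclusion for overlaps): − through (2,2): 10 − through (3,1): 1 → 10.
That gives 10 routes.

10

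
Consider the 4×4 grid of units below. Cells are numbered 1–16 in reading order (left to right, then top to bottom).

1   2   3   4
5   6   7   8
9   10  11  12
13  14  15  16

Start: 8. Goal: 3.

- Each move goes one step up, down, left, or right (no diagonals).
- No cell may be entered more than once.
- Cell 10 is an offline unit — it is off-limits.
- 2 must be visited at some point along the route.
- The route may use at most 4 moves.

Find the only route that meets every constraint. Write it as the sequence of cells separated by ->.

Any route must reach 2 and still end at 3 within 4 moves, so the order of the required stops is forced.
Route from 8: left 2 to 6, up 1 to 2, right 1 to 3 — 4 moves in all.
Check: all required cells visited; 4 ≤ 4 moves.

8 -> 7 -> 6 -> 2 -> 3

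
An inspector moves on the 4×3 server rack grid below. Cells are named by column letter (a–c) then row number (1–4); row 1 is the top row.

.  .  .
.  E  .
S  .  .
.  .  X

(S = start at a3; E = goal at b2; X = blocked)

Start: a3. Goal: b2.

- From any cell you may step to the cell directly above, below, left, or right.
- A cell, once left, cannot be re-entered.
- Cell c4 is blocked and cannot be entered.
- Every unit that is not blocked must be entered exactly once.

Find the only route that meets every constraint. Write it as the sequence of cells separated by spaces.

a3 a4 b4 b3 c3 c2 c1 b1 a1 a2 b2

Need to visit all 11 open cells exactly once, starting at a3 and ending at b2.
Route from a3: down to a4, right to b4, up to b3, right to c3, 2× up (reaching c1), 2× left (reaching a1), down to a2, right to b2 — 10 moves in all.
Check: all 11 open cells covered.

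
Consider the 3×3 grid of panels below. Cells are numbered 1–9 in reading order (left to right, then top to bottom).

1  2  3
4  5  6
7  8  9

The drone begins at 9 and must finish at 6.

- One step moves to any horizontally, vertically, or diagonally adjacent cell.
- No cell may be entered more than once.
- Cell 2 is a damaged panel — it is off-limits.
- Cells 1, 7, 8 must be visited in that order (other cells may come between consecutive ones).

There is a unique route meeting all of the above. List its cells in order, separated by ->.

The waypoints must appear in the order 1, 7, 8, with no cell reused.
Route from 9: up-left 2 to 1, down 2 to 7, right 1 to 8, up-right 1 to 6 — 6 moves in all.
Check: order respected (1 at step 2, 7 at step 4, 8 at step 5).

9 -> 5 -> 1 -> 4 -> 7 -> 8 -> 6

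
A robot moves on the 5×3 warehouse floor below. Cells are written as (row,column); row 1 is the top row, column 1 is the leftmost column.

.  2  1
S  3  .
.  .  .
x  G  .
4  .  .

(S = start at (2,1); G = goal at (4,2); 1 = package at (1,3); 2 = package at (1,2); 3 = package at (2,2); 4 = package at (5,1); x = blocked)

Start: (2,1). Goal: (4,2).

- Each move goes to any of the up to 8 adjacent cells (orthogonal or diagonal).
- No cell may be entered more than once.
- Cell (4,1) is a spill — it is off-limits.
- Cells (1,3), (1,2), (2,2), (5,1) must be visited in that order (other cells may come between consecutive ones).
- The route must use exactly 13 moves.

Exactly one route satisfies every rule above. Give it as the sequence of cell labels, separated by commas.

The waypoints must appear in the order (1,3), (1,2), (2,2), (5,1), with no cell reused.
Route from (2,1): down to (3,1), right to (3,2), up-right to (2,3), up to (1,3), 2× left (reaching (1,1)), 2× down-right (reaching (3,3)), 2× down (reaching (5,3)), 2× left (reaching (5,1)), up-right to (4,2) — 13 moves in all.
Check: order respected (1 at step 4, 2 at step 5, 3 at step 7, 4 at step 12); 13 moves as required.

(2,1), (3,1), (3,2), (2,3), (1,3), (1,2), (1,1), (2,2), (3,3), (4,3), (5,3), (5,2), (5,1), (4,2)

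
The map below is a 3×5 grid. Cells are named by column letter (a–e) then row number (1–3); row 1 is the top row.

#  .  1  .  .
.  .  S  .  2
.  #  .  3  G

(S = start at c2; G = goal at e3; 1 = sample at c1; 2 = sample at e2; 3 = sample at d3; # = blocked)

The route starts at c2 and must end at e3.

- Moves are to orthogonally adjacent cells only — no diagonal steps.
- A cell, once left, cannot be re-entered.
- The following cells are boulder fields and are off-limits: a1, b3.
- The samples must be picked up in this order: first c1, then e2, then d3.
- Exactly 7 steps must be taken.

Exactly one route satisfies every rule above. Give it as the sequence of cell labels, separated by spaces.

c2 c1 d1 e1 e2 d2 d3 e3

The waypoints must appear in the order c1, e2, d3, with no cell reused.
Route from c2: up 1 to c1, right 2 to e1, down 1 to e2, left 1 to d2, down 1 to d3, right 1 to e3 — 7 moves in all.
Check: order respected (1 at step 1, 2 at step 4, 3 at step 6); 7 moves as required.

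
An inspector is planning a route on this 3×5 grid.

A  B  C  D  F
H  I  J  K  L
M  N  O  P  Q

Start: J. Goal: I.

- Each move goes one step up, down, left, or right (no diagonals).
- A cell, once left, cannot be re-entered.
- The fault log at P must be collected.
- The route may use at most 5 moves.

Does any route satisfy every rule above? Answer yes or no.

yes

One route that works: J → K → P → O → N → I.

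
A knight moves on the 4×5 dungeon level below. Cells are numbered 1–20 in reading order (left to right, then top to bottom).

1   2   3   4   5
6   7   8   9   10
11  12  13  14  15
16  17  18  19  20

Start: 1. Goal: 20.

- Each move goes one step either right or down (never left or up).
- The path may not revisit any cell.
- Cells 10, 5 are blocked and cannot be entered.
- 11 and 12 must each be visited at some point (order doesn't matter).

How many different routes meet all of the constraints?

4

A right/down-only route from 1 to 20 makes exactly 3 down-moves and 4 right-moves in some order.
With no other constraints that would be C(7,3) = 35 routes.
A monotone route can only reach the required cells in the order 11, 12, so split there and multiply the segment counts (each segment already excludes blocked cells): 1→11: 1; 11→12: 1; 12→20: 4; product = 4.
That gives 4 routes.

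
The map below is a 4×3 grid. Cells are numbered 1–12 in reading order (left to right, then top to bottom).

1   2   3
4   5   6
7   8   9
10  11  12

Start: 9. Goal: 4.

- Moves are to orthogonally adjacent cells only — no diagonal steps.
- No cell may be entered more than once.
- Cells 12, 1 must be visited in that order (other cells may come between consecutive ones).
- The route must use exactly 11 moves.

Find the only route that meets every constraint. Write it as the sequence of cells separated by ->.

The waypoints must appear in the order 12, 1, with no cell reused.
Route from 9: down 1 to 12, left 2 to 10, up 1 to 7, right 1 to 8, up 1 to 5, right 1 to 6, up 1 to 3, left 2 to 1, down 1 to 4 — 11 moves in all.
Check: order respected (12 at step 1, 1 at step 10); 11 moves as required.

9 -> 12 -> 11 -> 10 -> 7 -> 8 -> 5 -> 6 -> 3 -> 2 -> 1 -> 4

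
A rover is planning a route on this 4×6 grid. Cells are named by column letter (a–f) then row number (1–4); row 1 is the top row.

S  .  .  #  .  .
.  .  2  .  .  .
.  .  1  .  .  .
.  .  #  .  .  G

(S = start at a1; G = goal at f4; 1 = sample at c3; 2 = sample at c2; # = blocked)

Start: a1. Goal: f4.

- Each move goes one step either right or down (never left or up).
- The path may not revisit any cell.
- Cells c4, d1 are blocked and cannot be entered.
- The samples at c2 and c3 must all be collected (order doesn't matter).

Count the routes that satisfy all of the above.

A right/down-only route from a1 to f4 makes exactly 3 down-moves and 5 right-moves in some order.
With no other constraints that would be C(8,3) = 56 routes.
A monotone route can only reach the required cells in the order c2, c3, so split there and multiply the segment counts (each segment already excludes blocked cells): a1→c2: 3; c2→c3: 1; c3→f4: 3; product = 9.
That gives 9 routes.

9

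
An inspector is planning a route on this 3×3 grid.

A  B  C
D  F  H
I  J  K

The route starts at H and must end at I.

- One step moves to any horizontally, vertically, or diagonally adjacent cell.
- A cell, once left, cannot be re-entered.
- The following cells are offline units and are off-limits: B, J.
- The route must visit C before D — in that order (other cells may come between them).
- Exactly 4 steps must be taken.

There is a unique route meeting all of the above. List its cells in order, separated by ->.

H -> C -> F -> D -> I

The waypoints must appear in the order C, D, with no cell reused.
Route from H: up 1 to C, down-left 1 to F, left 1 to D, down 1 to I — 4 moves in all.
Check: order respected (C at step 1, D at step 3); 4 moves as required.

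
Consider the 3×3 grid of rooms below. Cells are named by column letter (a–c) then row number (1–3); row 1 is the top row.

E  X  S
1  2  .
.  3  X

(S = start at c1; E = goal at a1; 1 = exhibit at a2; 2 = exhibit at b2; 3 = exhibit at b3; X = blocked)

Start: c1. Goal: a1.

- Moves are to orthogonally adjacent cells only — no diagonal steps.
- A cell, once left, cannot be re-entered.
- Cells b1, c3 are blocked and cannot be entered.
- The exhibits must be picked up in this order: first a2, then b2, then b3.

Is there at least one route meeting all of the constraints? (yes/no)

no

Ignoring the required order, 1 revisit-free route from c1 to a1 passes through all of a2, b2, and b3; the waypoint orders that occur are b2 → b3 → a2 (1) — never a2 → b2 → b3.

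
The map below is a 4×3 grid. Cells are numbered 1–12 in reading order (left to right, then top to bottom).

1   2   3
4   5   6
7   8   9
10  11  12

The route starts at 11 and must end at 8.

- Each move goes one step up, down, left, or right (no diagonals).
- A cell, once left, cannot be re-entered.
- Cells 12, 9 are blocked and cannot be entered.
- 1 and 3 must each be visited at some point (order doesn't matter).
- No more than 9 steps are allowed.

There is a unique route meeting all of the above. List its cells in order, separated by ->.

11 -> 10 -> 7 -> 4 -> 1 -> 2 -> 3 -> 6 -> 5 -> 8

The 9-move cap with required stops at 1, 3 leaves no slack for detours.
Route from 11: left to 10, 3× up (reaching 1), 2× right (reaching 3), down to 6, left to 5, down to 8 — 9 moves in all.
Check: all required cells visited; 9 ≤ 9 moves.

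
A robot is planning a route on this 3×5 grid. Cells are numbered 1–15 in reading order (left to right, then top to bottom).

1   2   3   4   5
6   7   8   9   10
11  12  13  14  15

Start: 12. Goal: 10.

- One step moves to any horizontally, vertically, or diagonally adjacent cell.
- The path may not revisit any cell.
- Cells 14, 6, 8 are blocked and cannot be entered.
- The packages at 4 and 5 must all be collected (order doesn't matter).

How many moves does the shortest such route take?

Any route passes through 4 and 5 in some order between 12 and 10. Summing Chebyshev distances along each leg and taking the cheapest ordering (12 → 4 → 5 → 10) gives a lower bound of 2 + 1 + 1 = 4 moves.
That bound ignores the blocked cells. Measuring each leg by the fewest moves that actually steer around them (12→5: 3; 5→4: 1; 4→10: 1) raises the lower bound to 5.
A route of 5 moves exists: 12 → 7 → 3 → 4 → 5 → 10.
Since 5 matches that lower bound, it is optimal.

5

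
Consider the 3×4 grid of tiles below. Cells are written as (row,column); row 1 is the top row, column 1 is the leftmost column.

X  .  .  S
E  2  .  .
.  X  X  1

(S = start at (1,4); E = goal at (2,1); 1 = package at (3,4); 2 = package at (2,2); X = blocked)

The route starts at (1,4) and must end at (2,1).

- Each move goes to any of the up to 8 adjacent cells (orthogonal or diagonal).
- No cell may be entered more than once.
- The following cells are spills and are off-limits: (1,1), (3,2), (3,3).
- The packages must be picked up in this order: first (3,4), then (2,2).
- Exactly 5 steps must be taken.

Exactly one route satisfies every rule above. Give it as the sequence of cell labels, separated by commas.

The waypoints must appear in the order (3,4), (2,2), with no cell reused.
Route from (1,4): 2× down (reaching (3,4)), up-left to (2,3), 2× left (reaching (2,1)) — 5 moves in all.
Check: order respected (1 at step 2, 2 at step 4); 5 moves as required.

(1,4), (2,4), (3,4), (2,3), (2,2), (2,1)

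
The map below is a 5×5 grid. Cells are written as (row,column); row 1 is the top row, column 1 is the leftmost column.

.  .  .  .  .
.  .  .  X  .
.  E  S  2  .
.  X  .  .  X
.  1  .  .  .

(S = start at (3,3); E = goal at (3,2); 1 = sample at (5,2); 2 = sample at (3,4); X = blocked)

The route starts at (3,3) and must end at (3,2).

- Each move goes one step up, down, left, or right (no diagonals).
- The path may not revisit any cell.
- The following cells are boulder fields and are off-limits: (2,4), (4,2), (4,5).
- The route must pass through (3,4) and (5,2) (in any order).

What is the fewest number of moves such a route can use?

9

Any route passes through (3,4) and (5,2) in some order between (3,3) and (3,2). Summing Manhattan distances along each leg and taking the cheapest ordering ((3,3) → (3,4) → (5,2) → (3,2)) gives a lower bound of 1 + 4 + 2 = 7 moves.
That bound ignores the blocked cells. Measuring each leg by the fewest moves that actually steer around them ((3,3)→(5,2): 3; (5,2)→(3,4): 4; (3,4)→(3,2): 2) raises the lower bound to 9.
A route of 9 moves exists: (3,3) → (3,4) → (4,4) → (5,4) → (5,3) → (5,2) → (5,1) → (4,1) → (3,1) → (3,2).
Since 9 matches that lower bound, it is optimal.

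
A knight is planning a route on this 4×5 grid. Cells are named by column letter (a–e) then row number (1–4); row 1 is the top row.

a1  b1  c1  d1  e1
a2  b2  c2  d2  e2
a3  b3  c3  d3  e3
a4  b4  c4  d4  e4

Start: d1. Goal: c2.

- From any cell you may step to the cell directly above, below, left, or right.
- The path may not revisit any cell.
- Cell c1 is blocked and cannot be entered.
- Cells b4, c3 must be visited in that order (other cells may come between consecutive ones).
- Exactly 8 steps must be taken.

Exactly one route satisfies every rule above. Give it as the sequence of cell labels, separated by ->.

The waypoints must appear in the order b4, c3, with no cell reused.
Route from d1: 3× down (reaching d4), 2× left (reaching b4), up to b3, right to c3, up to c2 — 8 moves in all.
Check: order respected (b4 at step 5, c3 at step 7); 8 moves as required.

d1 -> d2 -> d3 -> d4 -> c4 -> b4 -> b3 -> c3 -> c2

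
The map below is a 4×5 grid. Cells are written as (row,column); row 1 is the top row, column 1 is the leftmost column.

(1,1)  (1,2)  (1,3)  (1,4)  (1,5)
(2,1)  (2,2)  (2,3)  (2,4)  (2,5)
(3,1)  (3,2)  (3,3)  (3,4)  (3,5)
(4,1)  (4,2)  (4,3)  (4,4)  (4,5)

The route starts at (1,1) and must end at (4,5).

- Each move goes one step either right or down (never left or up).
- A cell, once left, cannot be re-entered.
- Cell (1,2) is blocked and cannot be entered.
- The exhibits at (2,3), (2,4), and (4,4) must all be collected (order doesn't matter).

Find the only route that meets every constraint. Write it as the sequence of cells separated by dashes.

(1,1) - (2,1) - (2,2) - (2,3) - (2,4) - (3,4) - (4,4) - (4,5)

Moves only go right or down, so the column and row indices never decrease.
Route from (1,1): down 1 to (2,1), right 3 to (2,4), down 2 to (4,4), right 1 to (4,5) — 7 moves in all.
Check: all required cells visited.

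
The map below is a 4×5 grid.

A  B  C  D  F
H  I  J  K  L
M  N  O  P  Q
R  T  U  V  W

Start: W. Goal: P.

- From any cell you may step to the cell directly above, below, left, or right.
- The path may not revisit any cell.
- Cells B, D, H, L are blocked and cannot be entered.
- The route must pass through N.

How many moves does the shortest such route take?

6

Any route passes through N somewhere between W and P. Summing Manhattan distances along the two legs (W → N → P) gives a lower bound of 4 + 2 = 6 moves.
A route of 6 moves achieves this: W → V → U → T → N → O → P.
Since 6 matches the lower bound, it is optimal.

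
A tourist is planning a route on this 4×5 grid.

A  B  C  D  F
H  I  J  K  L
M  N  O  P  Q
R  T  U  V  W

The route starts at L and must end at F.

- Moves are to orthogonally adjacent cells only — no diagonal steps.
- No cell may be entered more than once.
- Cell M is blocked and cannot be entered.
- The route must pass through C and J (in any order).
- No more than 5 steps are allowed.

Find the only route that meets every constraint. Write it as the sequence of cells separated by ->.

The 5-move cap with required stops at C, J leaves no slack for detours.
Route from L: left 2 to J, up 1 to C, right 2 to F — 5 moves in all.
Check: all required cells visited; 5 ≤ 5 moves.

L -> K -> J -> C -> D -> F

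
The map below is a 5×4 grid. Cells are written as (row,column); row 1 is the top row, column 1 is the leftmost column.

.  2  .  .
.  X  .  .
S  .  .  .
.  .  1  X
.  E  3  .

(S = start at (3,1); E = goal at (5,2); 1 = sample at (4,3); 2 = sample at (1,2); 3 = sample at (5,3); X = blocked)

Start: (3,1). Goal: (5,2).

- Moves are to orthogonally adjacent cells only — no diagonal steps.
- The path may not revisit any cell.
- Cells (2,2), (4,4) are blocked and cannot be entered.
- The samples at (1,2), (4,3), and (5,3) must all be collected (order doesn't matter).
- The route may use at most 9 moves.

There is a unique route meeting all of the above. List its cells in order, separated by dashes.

The 9-move cap with required stops at (1,2), (4,3), (5,3) leaves no slack for detours.
Route from (3,1): up 2 to (1,1), right 2 to (1,3), down 4 to (5,3), left 1 to (5,2) — 9 moves in all.
Check: all required cells visited; 9 ≤ 9 moves.

(3,1) - (2,1) - (1,1) - (1,2) - (1,3) - (2,3) - (3,3) - (4,3) - (5,3) - (5,2)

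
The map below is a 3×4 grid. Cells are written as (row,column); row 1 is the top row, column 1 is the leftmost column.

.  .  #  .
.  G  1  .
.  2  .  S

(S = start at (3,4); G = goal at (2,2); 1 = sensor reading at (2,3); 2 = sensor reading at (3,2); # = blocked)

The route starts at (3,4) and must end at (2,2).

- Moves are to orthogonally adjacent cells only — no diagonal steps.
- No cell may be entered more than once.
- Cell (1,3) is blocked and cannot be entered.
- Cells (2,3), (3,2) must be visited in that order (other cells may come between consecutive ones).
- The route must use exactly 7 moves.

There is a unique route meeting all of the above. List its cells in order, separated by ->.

The waypoints must appear in the order (2,3), (3,2), with no cell reused.
Route from (3,4): up to (2,4), left to (2,3), down to (3,3), 2× left (reaching (3,1)), up to (2,1), right to (2,2) — 7 moves in all.
Check: order respected (1 at step 2, 2 at step 4); 7 moves as required.

(3,4) -> (2,4) -> (2,3) -> (3,3) -> (3,2) -> (3,1) -> (2,1) -> (2,2)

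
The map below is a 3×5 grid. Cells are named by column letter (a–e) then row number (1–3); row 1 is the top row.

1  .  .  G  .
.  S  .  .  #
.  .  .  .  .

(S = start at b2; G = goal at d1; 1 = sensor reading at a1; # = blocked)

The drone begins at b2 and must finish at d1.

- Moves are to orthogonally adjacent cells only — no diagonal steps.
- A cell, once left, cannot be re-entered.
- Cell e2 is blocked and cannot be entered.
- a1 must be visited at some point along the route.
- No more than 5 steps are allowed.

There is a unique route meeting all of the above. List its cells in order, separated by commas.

b2, a2, a1, b1, c1, d1

The 5-move cap with required stops at a1 leaves no slack for detours.
Route from b2: left to a2, up to a1, 3× right (reaching d1) — 5 moves in all.
Check: all required cells visited; 5 ≤ 5 moves.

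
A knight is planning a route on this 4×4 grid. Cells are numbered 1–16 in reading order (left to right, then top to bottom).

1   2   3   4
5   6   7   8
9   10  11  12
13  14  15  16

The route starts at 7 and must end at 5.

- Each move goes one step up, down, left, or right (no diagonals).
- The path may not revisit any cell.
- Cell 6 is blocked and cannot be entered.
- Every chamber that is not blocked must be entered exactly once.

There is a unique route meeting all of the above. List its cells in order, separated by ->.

Need to visit all 15 open cells exactly once, starting at 7 and ending at 5.
Route from 7: down 1 to 11, left 2 to 9, down 1 to 13, right 3 to 16, up 3 to 4, left 3 to 1, down 1 to 5 — 14 moves in all.
Check: all 15 open cells covered.

7 -> 11 -> 10 -> 9 -> 13 -> 14 -> 15 -> 16 -> 12 -> 8 -> 4 -> 3 -> 2 -> 1 -> 5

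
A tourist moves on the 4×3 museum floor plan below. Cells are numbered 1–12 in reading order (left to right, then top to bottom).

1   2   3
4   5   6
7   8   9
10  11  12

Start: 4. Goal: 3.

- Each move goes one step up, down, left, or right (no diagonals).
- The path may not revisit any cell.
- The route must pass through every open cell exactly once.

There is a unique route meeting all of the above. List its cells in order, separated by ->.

Need to visit all 12 open cells exactly once, starting at 4 and ending at 3.
Cell 10 has only two open neighbours (7 and 11), so the path must pass straight through it: one of those is the cell it's entered from and the other is where it exits.
Route from 4: up to 1, right to 2, 2× down (reaching 8), left to 7, down to 10, 2× right (reaching 12), 3× up (reaching 3) — 11 moves in all.
Check: all 12 open cells covered.

4 -> 1 -> 2 -> 5 -> 8 -> 7 -> 10 -> 11 -> 12 -> 9 -> 6 -> 3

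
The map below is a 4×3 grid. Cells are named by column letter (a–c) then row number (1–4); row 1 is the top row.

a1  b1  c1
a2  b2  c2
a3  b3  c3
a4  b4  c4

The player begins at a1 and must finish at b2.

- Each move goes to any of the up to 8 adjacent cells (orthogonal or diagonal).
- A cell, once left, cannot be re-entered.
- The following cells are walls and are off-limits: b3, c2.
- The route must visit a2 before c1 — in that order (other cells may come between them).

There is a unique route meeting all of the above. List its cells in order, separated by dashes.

The waypoints must appear in the order a2, c1, with no cell reused.
Route from a1: down 1 to a2, up-right 1 to b1, right 1 to c1, down-left 1 to b2 — 4 moves in all.
Check: order respected (a2 at step 1, c1 at step 3).

a1 - a2 - b1 - c1 - b2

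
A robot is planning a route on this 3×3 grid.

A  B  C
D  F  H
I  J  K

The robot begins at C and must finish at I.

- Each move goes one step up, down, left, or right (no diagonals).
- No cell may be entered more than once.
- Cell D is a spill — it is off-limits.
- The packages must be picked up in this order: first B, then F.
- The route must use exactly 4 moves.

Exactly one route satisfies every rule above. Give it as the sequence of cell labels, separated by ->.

The waypoints must appear in the order B, F, with no cell reused.
Route from C: left 1 to B, down 2 to J, left 1 to I — 4 moves in all.
Check: order respected (B at step 1, F at step 2); 4 moves as required.

C -> B -> F -> J -> I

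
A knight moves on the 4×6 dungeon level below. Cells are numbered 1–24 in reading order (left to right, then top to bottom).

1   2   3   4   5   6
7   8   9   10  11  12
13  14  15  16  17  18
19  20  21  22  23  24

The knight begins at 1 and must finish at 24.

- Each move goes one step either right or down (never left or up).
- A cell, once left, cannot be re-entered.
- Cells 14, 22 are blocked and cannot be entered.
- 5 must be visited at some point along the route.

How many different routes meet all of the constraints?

A right/down-only route from 1 to 24 makes exactly 3 down-moves and 5 right-moves in some order.
With no other constraints that would be C(8,3) = 56 routes.
Split at 5 and multiply the segment counts (each segment already excludes blocked cells): 1→5: 1; 5→24: 4; product = 4.
That gives 4 routes.

4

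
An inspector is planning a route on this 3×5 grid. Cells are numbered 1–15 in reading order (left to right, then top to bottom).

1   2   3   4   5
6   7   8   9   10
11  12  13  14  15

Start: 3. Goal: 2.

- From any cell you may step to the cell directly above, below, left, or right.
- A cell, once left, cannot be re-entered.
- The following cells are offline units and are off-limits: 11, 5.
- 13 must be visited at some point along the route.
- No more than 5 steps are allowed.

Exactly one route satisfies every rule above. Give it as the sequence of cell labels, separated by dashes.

Any route must reach 13 and still end at 2 within 5 moves, so the order of the required stops is forced.
Route from 3: 2× down (reaching 13), left to 12, 2× up (reaching 2) — 5 moves in all.
Check: all required cells visited; 5 ≤ 5 moves.

3 - 8 - 13 - 12 - 7 - 2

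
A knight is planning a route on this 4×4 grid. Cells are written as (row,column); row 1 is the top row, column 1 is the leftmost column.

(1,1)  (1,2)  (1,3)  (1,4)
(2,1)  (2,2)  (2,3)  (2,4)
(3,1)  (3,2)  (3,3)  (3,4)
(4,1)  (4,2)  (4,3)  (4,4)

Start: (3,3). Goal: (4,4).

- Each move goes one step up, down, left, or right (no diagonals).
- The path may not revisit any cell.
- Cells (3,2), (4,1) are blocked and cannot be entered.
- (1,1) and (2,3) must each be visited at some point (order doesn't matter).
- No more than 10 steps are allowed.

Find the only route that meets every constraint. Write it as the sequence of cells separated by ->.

(3,3) -> (2,3) -> (2,2) -> (2,1) -> (1,1) -> (1,2) -> (1,3) -> (1,4) -> (2,4) -> (3,4) -> (4,4)

Any route must reach (1,1) and (2,3) and still end at (4,4) within 10 moves, so the order of the required stops is forced.
Route from (3,3): up 1 to (2,3), left 2 to (2,1), up 1 to (1,1), right 3 to (1,4), down 3 to (4,4) — 10 moves in all.
Check: all required cells visited; 10 ≤ 10 moves.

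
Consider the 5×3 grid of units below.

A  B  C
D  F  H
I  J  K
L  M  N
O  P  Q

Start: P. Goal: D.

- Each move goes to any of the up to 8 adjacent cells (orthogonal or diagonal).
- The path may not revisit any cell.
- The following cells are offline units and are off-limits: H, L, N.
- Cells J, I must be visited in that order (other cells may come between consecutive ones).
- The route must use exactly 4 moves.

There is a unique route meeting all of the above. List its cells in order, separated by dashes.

P - M - J - I - D

The waypoints must appear in the order J, I, with no cell reused.
Route from P: up 2 to J, left 1 to I, up 1 to D — 4 moves in all.
Check: order respected (J at step 2, I at step 3); 4 moves as required.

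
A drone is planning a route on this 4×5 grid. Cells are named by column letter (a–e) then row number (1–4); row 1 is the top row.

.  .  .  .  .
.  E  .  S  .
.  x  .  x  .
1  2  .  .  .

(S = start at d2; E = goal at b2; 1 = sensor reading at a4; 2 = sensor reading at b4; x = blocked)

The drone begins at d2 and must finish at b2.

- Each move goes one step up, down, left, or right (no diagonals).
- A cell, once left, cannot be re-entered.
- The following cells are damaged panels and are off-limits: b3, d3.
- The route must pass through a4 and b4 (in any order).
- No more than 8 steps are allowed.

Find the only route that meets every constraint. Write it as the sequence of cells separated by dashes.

d2 - c2 - c3 - c4 - b4 - a4 - a3 - a2 - b2

Any route must reach a4 and b4 and still end at b2 within 8 moves, so the order of the required stops is forced.
Route from d2: left 1 to c2, down 2 to c4, left 2 to a4, up 2 to a2, right 1 to b2 — 8 moves in all.
Check: all required cells visited; 8 ≤ 8 moves.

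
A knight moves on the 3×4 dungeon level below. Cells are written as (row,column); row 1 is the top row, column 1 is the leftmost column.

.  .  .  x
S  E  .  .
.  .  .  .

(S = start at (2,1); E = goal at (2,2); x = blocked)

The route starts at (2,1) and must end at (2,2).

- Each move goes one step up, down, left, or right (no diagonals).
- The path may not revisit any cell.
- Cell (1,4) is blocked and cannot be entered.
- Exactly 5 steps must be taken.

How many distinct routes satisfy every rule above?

2

Need simple routes of exactly 5 moves from (2,1) to (2,2) (Manhattan distance 1, so 2 moves are spent on a detour and 2 undoing it).
Enumerating: (2,1) (1,1) (1,2) (1,3) (2,3) (2,2) | (2,1) (3,1) (3,2) (3,3) (2,3) (2,2).
That gives 2 routes.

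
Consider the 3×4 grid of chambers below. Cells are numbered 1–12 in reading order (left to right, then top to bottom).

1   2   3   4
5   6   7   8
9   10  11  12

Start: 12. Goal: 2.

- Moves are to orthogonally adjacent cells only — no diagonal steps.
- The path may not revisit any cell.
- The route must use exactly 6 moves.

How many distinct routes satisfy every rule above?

9

Need simple routes of exactly 6 moves from 12 to 2 (Manhattan distance 4, so 1 moves are spent on a detour and 1 undoing it).
Branch systematically from the start, pruning whenever the remaining move budget drops below the Manhattan distance to 2 or differs from it in parity. Grouping the completions by first move — via 8: 3; via 11: 6 — and summing: 3 + 6 = 9.
That gives 9 routes.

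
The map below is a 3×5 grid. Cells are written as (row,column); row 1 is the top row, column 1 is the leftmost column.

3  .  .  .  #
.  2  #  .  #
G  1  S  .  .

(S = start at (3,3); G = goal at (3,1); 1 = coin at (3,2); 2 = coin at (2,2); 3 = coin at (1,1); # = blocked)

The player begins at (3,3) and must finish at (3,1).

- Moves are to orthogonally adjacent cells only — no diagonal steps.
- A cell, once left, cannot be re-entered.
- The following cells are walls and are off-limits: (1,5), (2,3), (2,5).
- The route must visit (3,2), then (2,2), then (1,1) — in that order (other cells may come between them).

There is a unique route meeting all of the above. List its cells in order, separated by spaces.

The waypoints must appear in the order (3,2), (2,2), (1,1), with no cell reused.
Route from (3,3): left 1 to (3,2), up 2 to (1,2), left 1 to (1,1), down 2 to (3,1) — 6 moves in all.
Check: order respected (1 at step 1, 2 at step 2, 3 at step 4).

(3,3) (3,2) (2,2) (1,2) (1,1) (2,1) (3,1)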